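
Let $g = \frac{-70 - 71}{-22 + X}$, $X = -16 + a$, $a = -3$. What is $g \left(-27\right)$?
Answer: $- \frac{3807}{41} \approx -92.854$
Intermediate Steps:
$X = -19$ ($X = -16 - 3 = -19$)
$g = \frac{141}{41}$ ($g = \frac{-70 - 71}{-22 - 19} = - \frac{141}{-41} = \left(-141\right) \left(- \frac{1}{41}\right) = \frac{141}{41} \approx 3.439$)
$g \left(-27\right) = \frac{141}{41} \left(-27\right) = - \frac{3807}{41}$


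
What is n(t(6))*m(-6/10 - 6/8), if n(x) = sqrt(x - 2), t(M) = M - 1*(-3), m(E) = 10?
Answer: 10*sqrt(7) ≈ 26.458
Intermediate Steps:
t(M) = 3 + M (t(M) = M + 3 = 3 + M)
n(x) = sqrt(-2 + x)
n(t(6))*m(-6/10 - 6/8) = sqrt(-2 + (3 + 6))*10 = sqrt(-2 + 9)*10 = sqrt(7)*10 = 10*sqrt(7)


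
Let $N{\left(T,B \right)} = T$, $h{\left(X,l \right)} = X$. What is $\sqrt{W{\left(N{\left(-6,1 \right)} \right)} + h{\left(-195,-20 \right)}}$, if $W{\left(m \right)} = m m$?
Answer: $i \sqrt{159} \approx 12.61 i$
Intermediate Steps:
$W{\left(m \right)} = m^{2}$
$\sqrt{W{\left(N{\left(-6,1 \right)} \right)} + h{\left(-195,-20 \right)}} = \sqrt{\left(-6\right)^{2} - 195} = \sqrt{36 - 195} = \sqrt{-159} = i \sqrt{159}$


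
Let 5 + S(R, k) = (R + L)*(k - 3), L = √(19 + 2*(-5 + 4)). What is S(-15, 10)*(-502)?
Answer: 55220 - 3514*√17 ≈ 40731.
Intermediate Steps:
L = √17 (L = √(19 + 2*(-1)) = √(19 - 2) = √17 ≈ 4.1231)
S(R, k) = -5 + (-3 + k)*(R + √17) (S(R, k) = -5 + (R + √17)*(k - 3) = -5 + (R + √17)*(-3 + k) = -5 + (-3 + k)*(R + √17))
S(-15, 10)*(-502) = (-5 - 3*(-15) - 3*√17 - 15*10 + 10*√17)*(-502) = (-5 + 45 - 3*√17 - 150 + 10*√17)*(-502) = (-110 + 7*√17)*(-502) = 55220 - 3514*√17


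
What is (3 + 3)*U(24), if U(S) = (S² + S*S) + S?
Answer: 7056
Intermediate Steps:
U(S) = S + 2*S² (U(S) = (S² + S²) + S = 2*S² + S = S + 2*S²)
(3 + 3)*U(24) = (3 + 3)*(24*(1 + 2*24)) = 6*(24*(1 + 48)) = 6*(24*49) = 6*1176 = 7056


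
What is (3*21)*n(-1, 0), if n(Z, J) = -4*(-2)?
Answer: 504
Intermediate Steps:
n(Z, J) = 8
(3*21)*n(-1, 0) = (3*21)*8 = 63*8 = 504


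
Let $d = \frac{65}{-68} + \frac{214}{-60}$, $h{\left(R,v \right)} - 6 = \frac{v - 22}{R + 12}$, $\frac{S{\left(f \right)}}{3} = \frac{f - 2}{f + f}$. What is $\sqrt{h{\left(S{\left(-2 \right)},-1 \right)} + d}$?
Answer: $\frac{i \sqrt{1615}}{170} \approx 0.23639 i$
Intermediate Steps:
$S{\left(f \right)} = \frac{3 \left(-2 + f\right)}{2 f}$ ($S{\left(f \right)} = 3 \frac{f - 2}{f + f} = 3 \frac{-2 + f}{2 f} = \frac{3 \left(-2 + f\right)}{2 f}$)
$h{\left(R,v \right)} = 6 + \frac{-22 + v}{12 + R}$ ($h{\left(R,v \right)} = 6 + \frac{v - 22}{R + 12} = 6 + \frac{-22 + v}{12 + R}$)
$d = - \frac{4613}{1020}$ ($d = 65 \left(- \frac{1}{68}\right) + 214 \left(- \frac{1}{60}\right) = - \frac{65}{68} - \frac{107}{30} = - \frac{4613}{1020} \approx -4.5226$)
$\sqrt{h{\left(S{\left(-2 \right)},-1 \right)} + d} = \sqrt{\frac{50 - 1 + 6 \left(\frac{3}{2} - \frac{3}{-2}\right)}{12 + \left(\frac{3}{2} - \frac{3}{-2}\right)} - \frac{4613}{1020}} = \sqrt{\frac{50 - 1 + 6 \left(\frac{3}{2} - - \frac{3}{2}\right)}{12 + \left(\frac{3}{2} - - \frac{3}{2}\right)} - \frac{4613}{1020}} = \sqrt{\frac{50 - 1 + 6 \left(\frac{3}{2} + \frac{3}{2}\right)}{12 + \left(\frac{3}{2} + \frac{3}{2}\right)} - \frac{4613}{1020}} = \sqrt{\frac{50 - 1 + 6 \cdot 3}{12 + 3} - \frac{4613}{1020}} = \sqrt{\frac{50 - 1 + 18}{15} - \frac{4613}{1020}} = \sqrt{\frac{1}{15} \cdot 67 - \frac{4613}{1020}} = \sqrt{\frac{67}{15} - \frac{4613}{1020}} = \sqrt{- \frac{19}{340}} = \frac{i \sqrt{1615}}{170}$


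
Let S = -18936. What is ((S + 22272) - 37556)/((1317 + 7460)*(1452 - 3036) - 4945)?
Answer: 34220/13907713 ≈ 0.0024605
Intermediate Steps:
((S + 22272) - 37556)/((1317 + 7460)*(1452 - 3036) - 4945) = ((-18936 + 22272) - 37556)/((1317 + 7460)*(1452 - 3036) - 4945) = (3336 - 37556)/(8777*(-1584) - 4945) = -34220/(-13902768 - 4945) = -34220/(-13907713) = -34220*(-1/13907713) = 34220/13907713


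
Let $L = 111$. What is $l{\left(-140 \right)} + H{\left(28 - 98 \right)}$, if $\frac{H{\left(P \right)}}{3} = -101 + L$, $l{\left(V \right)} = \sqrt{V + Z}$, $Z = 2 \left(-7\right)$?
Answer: $30 + i \sqrt{154} \approx 30.0 + 12.41 i$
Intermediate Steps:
$Z = -14$
$l{\left(V \right)} = \sqrt{-14 + V}$ ($l{\left(V \right)} = \sqrt{V - 14} = \sqrt{-14 + V}$)
$H{\left(P \right)} = 30$ ($H{\left(P \right)} = 3 \left(-101 + 111\right) = 3 \cdot 10 = 30$)
$l{\left(-140 \right)} + H{\left(28 - 98 \right)} = \sqrt{-14 - 140} + 30 = \sqrt{-154} + 30 = i \sqrt{154} + 30 = 30 + i \sqrt{154}$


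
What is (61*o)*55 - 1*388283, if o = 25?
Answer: -304408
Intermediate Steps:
(61*o)*55 - 1*388283 = (61*25)*55 - 1*388283 = 1525*55 - 388283 = 83875 - 388283 = -304408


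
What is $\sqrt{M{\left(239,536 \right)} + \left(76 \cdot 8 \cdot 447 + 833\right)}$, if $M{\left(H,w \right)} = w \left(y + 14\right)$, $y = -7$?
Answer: $\sqrt{276361} \approx 525.7$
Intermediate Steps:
$M{\left(H,w \right)} = 7 w$ ($M{\left(H,w \right)} = w \left(-7 + 14\right) = w 7 = 7 w$)
$\sqrt{M{\left(239,536 \right)} + \left(76 \cdot 8 \cdot 447 + 833\right)} = \sqrt{7 \cdot 536 + \left(76 \cdot 8 \cdot 447 + 833\right)} = \sqrt{3752 + \left(608 \cdot 447 + 833\right)} = \sqrt{3752 + \left(271776 + 833\right)} = \sqrt{3752 + 272609} = \sqrt{276361}$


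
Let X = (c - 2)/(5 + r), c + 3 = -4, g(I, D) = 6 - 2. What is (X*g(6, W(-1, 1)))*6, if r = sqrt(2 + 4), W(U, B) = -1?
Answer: -1080/19 + 216*sqrt(6)/19 ≈ -28.995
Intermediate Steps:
g(I, D) = 4
r = sqrt(6) ≈ 2.4495
c = -7 (c = -3 - 4 = -7)
X = -9/(5 + sqrt(6)) (X = (-7 - 2)/(5 + sqrt(6)) = -9/(5 + sqrt(6)) ≈ -1.2081)
(X*g(6, W(-1, 1)))*6 = ((-45/19 + 9*sqrt(6)/19)*4)*6 = (-180/19 + 36*sqrt(6)/19)*6 = -1080/19 + 216*sqrt(6)/19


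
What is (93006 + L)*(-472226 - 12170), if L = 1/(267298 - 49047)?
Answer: -893871461798252/19841 ≈ -4.5052e+10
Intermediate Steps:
L = 1/218251 ≈ 4.5819e-6
(93006 + L)*(-472226 - 12170) = (93006 + 1/218251)*(-472226 - 12170) = (20298652507/218251)*(-484396) = -893871461798252/19841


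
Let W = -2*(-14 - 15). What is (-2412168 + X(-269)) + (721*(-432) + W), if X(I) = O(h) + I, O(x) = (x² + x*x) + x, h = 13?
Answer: -2723500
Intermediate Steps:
O(x) = x + 2*x² (O(x) = (x² + x²) + x = 2*x² + x = x + 2*x²)
W = 58 (W = -2*(-29) = 58)
X(I) = 351 + I (X(I) = 13*(1 + 2*13) + I = 13*(1 + 26) + I = 13*27 + I = 351 + I)
(-2412168 + X(-269)) + (721*(-432) + W) = (-2412168 + (351 - 269)) + (721*(-432) + 58) = (-2412168 + 82) + (-311472 + 58) = -2412086 - 311414 = -2723500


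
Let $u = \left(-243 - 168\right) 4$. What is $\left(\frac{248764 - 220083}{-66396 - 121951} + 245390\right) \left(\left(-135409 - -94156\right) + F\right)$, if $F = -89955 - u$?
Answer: $- \frac{260358529296132}{8189} \approx -3.1794 \cdot 10^{10}$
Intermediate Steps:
$u = -1644$ ($u = \left(-411\right) 4 = -1644$)
$F = -88311$ ($F = -89955 - -1644 = -89955 + 1644 = -88311$)
$\left(\frac{248764 - 220083}{-66396 - 121951} + 245390\right) \left(\left(-135409 - -94156\right) + F\right) = \left(\frac{248764 - 220083}{-66396 - 121951} + 245390\right) \left(\left(-135409 - -94156\right) - 88311\right) = \left(\frac{28681}{-188347} + 245390\right) \left(\left(-135409 + 94156\right) - 88311\right) = \left(28681 \left(- \frac{1}{188347}\right) + 245390\right) \left(-41253 - 88311\right) = \left(- \frac{1247}{8189} + 245390\right) \left(-129564\right) = \frac{2009497463}{8189} \left(-129564\right) = - \frac{260358529296132}{8189}$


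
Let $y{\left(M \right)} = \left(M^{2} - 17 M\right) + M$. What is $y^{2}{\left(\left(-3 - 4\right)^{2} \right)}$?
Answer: $2614689$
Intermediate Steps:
$y{\left(M \right)} = M^{2} - 16 M$
$y^{2}{\left(\left(-3 - 4\right)^{2} \right)} = \left(\left(-3 - 4\right)^{2} \left(-16 + \left(-3 - 4\right)^{2}\right)\right)^{2} = \left(\left(-7\right)^{2} \left(-16 + \left(-7\right)^{2}\right)\right)^{2} = \left(49 \left(-16 + 49\right)\right)^{2} = \left(49 \cdot 33\right)^{2} = 1617^{2} = 2614689$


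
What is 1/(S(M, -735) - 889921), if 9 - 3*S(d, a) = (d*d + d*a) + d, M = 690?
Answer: -1/879798 ≈ -1.1366e-6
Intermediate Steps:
S(d, a) = 3 - d/3 - d²/3 - a*d/3 (S(d, a) = 3 - ((d*d + d*a) + d)/3 = 3 - ((d² + a*d) + d)/3 = 3 - (d + d² + a*d)/3 = 3 + (-d/3 - d²/3 - a*d/3) = 3 - d/3 - d²/3 - a*d/3)
1/(S(M, -735) - 889921) = 1/((3 - ⅓*690 - ⅓*690² - ⅓*(-735)*690) - 889921) = 1/((3 - 230 - ⅓*476100 + 169050) - 889921) = 1/((3 - 230 - 158700 + 169050) - 889921) = 1/(10123 - 889921) = 1/(-879798) = -1/879798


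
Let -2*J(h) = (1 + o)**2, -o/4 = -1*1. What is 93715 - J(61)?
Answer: 187455/2 ≈ 93728.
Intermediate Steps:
o = 4 (o = -(-4) = -4*(-1) = 4)
J(h) = -25/2 (J(h) = -(1 + 4)**2/2 = -1/2*5**2 = -1/2*25 = -25/2)
93715 - J(61) = 93715 - 1*(-25/2) = 93715 + 25/2 = 187455/2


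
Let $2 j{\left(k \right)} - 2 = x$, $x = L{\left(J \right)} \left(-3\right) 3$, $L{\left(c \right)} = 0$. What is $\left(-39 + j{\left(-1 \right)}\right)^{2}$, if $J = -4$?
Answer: $1444$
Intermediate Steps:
$x = 0$ ($x = 0 \left(-3\right) 3 = 0 \cdot 3 = 0$)
$j{\left(k \right)} = 1$ ($j{\left(k \right)} = 1 + \frac{1}{2} \cdot 0 = 1 + 0 = 1$)
$\left(-39 + j{\left(-1 \right)}\right)^{2} = \left(-39 + 1\right)^{2} = \left(-38\right)^{2} = 1444$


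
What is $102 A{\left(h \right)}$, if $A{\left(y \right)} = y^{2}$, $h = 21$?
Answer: $44982$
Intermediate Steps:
$102 A{\left(h \right)} = 102 \cdot 21^{2} = 102 \cdot 441 = 44982$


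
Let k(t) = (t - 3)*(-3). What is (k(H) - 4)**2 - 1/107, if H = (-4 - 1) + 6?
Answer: 427/107 ≈ 3.9907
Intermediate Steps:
H = 1 (H = -5 + 6 = 1)
k(t) = 9 - 3*t (k(t) = (-3 + t)*(-3) = 9 - 3*t)
(k(H) - 4)**2 - 1/107 = ((9 - 3*1) - 4)**2 - 1/107 = ((9 - 3) - 4)**2 - 1*1/107 = (6 - 4)**2 - 1/107 = 2**2 - 1/107 = 4 - 1/107 = 427/107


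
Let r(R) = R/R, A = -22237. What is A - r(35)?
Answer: -22238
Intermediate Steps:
r(R) = 1
A - r(35) = -22237 - 1*1 = -22237 - 1 = -22238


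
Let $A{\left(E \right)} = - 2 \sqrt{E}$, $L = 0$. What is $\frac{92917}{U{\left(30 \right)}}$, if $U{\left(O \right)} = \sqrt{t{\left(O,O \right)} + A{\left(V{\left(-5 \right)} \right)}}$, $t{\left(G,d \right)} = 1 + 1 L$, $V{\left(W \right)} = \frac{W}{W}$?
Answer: $- 92917 i \approx - 92917.0 i$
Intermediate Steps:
$V{\left(W \right)} = 1$
$t{\left(G,d \right)} = 1$ ($t{\left(G,d \right)} = 1 + 1 \cdot 0 = 1 + 0 = 1$)
$U{\left(O \right)} = i$ ($U{\left(O \right)} = \sqrt{1 - 2 \sqrt{1}} = \sqrt{1 - 2} = \sqrt{-1} = i$)
$\frac{92917}{U{\left(30 \right)}} = \frac{92917}{i} = 92917 \left(- i\right) = - 92917 i$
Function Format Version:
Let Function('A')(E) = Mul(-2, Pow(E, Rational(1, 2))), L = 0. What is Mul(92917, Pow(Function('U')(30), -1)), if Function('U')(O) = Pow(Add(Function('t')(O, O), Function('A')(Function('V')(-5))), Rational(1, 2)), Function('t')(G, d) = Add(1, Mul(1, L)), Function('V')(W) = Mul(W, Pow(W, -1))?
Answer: Mul(-92917, I) ≈ Mul(-92917., I)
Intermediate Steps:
Function('V')(W) = 1
Function('t')(G, d) = 1 (Function('t')(G, d) = Add(1, Mul(1, 0)) = Add(1, 0) = 1)
Function('U')(O) = I (Function('U')(O) = Pow(Add(1, Mul(-2, Pow(1, Rational(1, 2)))), Rational(1, 2)) = Pow(Add(1, Mul(-2, 1)), Rational(1, 2)) = Pow(Add(1, -2), Rational(1, 2)) = Pow(-1, Rational(1, 2)) = I)
Mul(92917, Pow(Function('U')(30), -1)) = Mul(92917, Pow(I, -1)) = Mul(92917, Mul(-1, I)) = Mul(-92917, I)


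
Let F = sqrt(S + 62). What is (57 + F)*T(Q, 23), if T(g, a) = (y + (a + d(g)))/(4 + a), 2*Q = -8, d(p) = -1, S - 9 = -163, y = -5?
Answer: 323/9 + 34*I*sqrt(23)/27 ≈ 35.889 + 6.0392*I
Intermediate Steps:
S = -154 (S = 9 - 163 = -154)
Q = -4 (Q = (1/2)*(-8) = -4)
T(g, a) = (-6 + a)/(4 + a) (T(g, a) = (-5 + (a - 1))/(4 + a) = (-5 + (-1 + a))/(4 + a) = (-6 + a)/(4 + a))
F = 2*I*sqrt(23) (F = sqrt(-154 + 62) = sqrt(-92) = 2*I*sqrt(23) ≈ 9.5917*I)
(57 + F)*T(Q, 23) = (57 + 2*I*sqrt(23))*((-6 + 23)/(4 + 23)) = (57 + 2*I*sqrt(23))*(17/27) = 323/9 + 34*I*sqrt(23)/27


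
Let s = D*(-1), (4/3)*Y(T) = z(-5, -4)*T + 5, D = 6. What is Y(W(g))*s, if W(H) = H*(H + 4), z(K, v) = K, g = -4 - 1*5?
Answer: 990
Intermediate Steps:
g = -9 (g = -4 - 5 = -9)
W(H) = H*(4 + H)
Y(T) = 15/4 - 15*T/4 (Y(T) = 3*(-5*T + 5)/4 = 3*(5 - 5*T)/4 = 15/4 - 15*T/4)
s = -6 (s = 6*(-1) = -6)
Y(W(g))*s = (15/4 - (-135)*(4 - 9)/4)*(-6) = (15/4 - (-135)*(-5)/4)*(-6) = (15/4 - 15/4*45)*(-6) = (15/4 - 675/4)*(-6) = -165*(-6) = 990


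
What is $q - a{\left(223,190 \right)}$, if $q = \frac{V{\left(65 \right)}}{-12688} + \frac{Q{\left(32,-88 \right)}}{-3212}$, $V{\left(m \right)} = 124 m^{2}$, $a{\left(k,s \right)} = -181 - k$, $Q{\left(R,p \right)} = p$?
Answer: $\frac{6461061}{17812} \approx 362.74$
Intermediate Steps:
$q = - \frac{734987}{17812}$ ($q = \frac{124 \cdot 65^{2}}{-12688} - \frac{88}{-3212} = 124 \cdot 4225 \left(- \frac{1}{12688}\right) - - \frac{2}{73} = 523900 \left(- \frac{1}{12688}\right) + \frac{2}{73} = - \frac{10075}{244} + \frac{2}{73} = - \frac{734987}{17812} \approx -41.264$)
$q - a{\left(223,190 \right)} = - \frac{734987}{17812} - \left(-181 - 223\right) = - \frac{734987}{17812} - -404 = - \frac{734987}{17812} + 404 = \frac{6461061}{17812}$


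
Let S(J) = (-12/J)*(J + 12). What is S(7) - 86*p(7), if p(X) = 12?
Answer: -7452/7 ≈ -1064.6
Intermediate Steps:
S(J) = -12*(12 + J)/J (S(J) = (-12/J)*(12 + J) = -12*(12 + J)/J)
S(7) - 86*p(7) = (-12 - 144/7) - 86*12 = (-12 - 144*⅐) - 1032 = (-12 - 144/7) - 1032 = -228/7 - 1032 = -7452/7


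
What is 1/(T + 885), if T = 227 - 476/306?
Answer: 9/9994 ≈ 0.00090054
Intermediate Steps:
T = 2029/9 (T = 227 - 476*1/306 = 227 - 14/9 = 2029/9 ≈ 225.44)
1/(T + 885) = 1/(2029/9 + 885) = 1/(9994/9) = 9/9994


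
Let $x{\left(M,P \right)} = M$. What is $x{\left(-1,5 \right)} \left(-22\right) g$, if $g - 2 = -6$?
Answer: $-88$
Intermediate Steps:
$g = -4$ ($g = 2 - 6 = -4$)
$x{\left(-1,5 \right)} \left(-22\right) g = \left(-1\right) \left(-22\right) \left(-4\right) = 22 \left(-4\right) = -88$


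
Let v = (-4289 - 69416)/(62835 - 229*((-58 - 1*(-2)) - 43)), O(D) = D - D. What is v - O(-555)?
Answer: -73705/85506 ≈ -0.86199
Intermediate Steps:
O(D) = 0
v = -73705/85506 (v = -73705/(62835 - 229*((-58 + 2) - 43)) = -73705/(62835 - 229*(-56 - 43)) = -73705/(62835 - 229*(-99)) = -73705/(62835 + 22671) = -73705/85506 ≈ -0.86199)
v - O(-555) = -73705/85506 - 1*0 = -73705/85506 + 0 = -73705/85506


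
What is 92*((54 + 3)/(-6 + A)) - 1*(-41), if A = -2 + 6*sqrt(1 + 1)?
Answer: 5285 + 3933*sqrt(2) ≈ 10847.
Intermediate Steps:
A = -2 + 6*sqrt(2) ≈ 6.4853
92*((54 + 3)/(-6 + A)) - 1*(-41) = 92*((54 + 3)/(-6 + (-2 + 6*sqrt(2)))) - 1*(-41) = 92*(57/(-8 + 6*sqrt(2))) + 41 = 5244/(-8 + 6*sqrt(2)) + 41 = 41 + 5244/(-8 + 6*sqrt(2))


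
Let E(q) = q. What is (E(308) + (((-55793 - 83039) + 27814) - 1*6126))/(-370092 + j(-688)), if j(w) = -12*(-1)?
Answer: 29209/92520 ≈ 0.31570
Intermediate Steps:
j(w) = 12
(E(308) + (((-55793 - 83039) + 27814) - 1*6126))/(-370092 + j(-688)) = (308 + (((-55793 - 83039) + 27814) - 1*6126))/(-370092 + 12) = (308 + ((-138832 + 27814) - 6126))/(-370080) = (308 + (-111018 - 6126))*(-1/370080) = (308 - 117144)*(-1/370080) = -116836*(-1/370080) = 29209/92520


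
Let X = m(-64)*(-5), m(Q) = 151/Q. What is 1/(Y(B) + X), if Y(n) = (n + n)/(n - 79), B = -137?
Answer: 1728/22577 ≈ 0.076538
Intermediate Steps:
Y(n) = 2*n/(-79 + n) (Y(n) = (2*n)/(-79 + n) = 2*n/(-79 + n))
X = 755/64 (X = (151/(-64))*(-5) = (151*(-1/64))*(-5) = -151/64*(-5) = 755/64 ≈ 11.797)
1/(Y(B) + X) = 1/(2*(-137)/(-79 - 137) + 755/64) = 1/(2*(-137)/(-216) + 755/64) = 1/(2*(-137)*(-1/216) + 755/64) = 1/(137/108 + 755/64) = 1/(22577/1728) = 1728/22577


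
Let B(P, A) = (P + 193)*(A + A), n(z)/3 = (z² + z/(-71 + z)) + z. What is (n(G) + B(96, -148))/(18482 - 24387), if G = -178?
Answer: -149004/98023 ≈ -1.5201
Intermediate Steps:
n(z) = 3*z + 3*z² + 3*z/(-71 + z) (n(z) = 3*((z² + z/(-71 + z)) + z) = 3*(z + z² + z/(-71 + z)) = 3*z + 3*z² + 3*z/(-71 + z))
B(P, A) = 2*A*(193 + P) (B(P, A) = (193 + P)*(2*A) = 2*A*(193 + P))
(n(G) + B(96, -148))/(18482 - 24387) = (3*(-178)*(-70 + (-178)² - 70*(-178))/(-71 - 178) + 2*(-148)*(193 + 96))/(18482 - 24387) = (3*(-178)*(-70 + 31684 + 12460)/(-249) + 2*(-148)*289)/(-5905) = (3*(-178)*(-1/249)*44074 - 85544)*(-1/5905) = (7845172/83 - 85544)*(-1/5905) = (745020/83)*(-1/5905) = -149004/98023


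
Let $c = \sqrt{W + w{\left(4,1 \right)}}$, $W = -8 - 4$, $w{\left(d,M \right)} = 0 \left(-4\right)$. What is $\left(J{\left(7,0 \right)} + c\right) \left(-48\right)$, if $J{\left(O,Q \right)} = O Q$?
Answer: $- 96 i \sqrt{3} \approx - 166.28 i$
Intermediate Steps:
$w{\left(d,M \right)} = 0$
$W = -12$
$c = 2 i \sqrt{3}$ ($c = \sqrt{-12 + 0} = \sqrt{-12} = 2 i \sqrt{3} \approx 3.4641 i$)
$\left(J{\left(7,0 \right)} + c\right) \left(-48\right) = \left(7 \cdot 0 + 2 i \sqrt{3}\right) \left(-48\right) = \left(0 + 2 i \sqrt{3}\right) \left(-48\right) = 2 i \sqrt{3} \left(-48\right) = - 96 i \sqrt{3}$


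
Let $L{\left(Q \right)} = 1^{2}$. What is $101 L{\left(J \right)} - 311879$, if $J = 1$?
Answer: $-311778$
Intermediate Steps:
$L{\left(Q \right)} = 1$
$101 L{\left(J \right)} - 311879 = 101 \cdot 1 - 311879 = 101 - 311879 = -311778$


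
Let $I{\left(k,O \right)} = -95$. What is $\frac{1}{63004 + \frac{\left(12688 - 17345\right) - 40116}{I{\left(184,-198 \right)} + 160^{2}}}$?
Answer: $\frac{25505}{1606872247} \approx 1.5872 \cdot 10^{-5}$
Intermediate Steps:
$\frac{1}{63004 + \frac{\left(12688 - 17345\right) - 40116}{I{\left(184,-198 \right)} + 160^{2}}} = \frac{1}{63004 + \frac{\left(12688 - 17345\right) - 40116}{-95 + 160^{2}}} = \frac{1}{63004 + \frac{-4657 - 40116}{-95 + 25600}} = \frac{1}{63004 - \frac{44773}{25505}} = \frac{1}{\frac{1606872247}{25505}} = \frac{25505}{1606872247}$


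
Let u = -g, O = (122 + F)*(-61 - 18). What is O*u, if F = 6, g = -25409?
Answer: -256935808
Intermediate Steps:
O = -10112 (O = (122 + 6)*(-61 - 18) = 128*(-79) = -10112)
u = 25409 (u = -1*(-25409) = 25409)
O*u = -10112*25409 = -256935808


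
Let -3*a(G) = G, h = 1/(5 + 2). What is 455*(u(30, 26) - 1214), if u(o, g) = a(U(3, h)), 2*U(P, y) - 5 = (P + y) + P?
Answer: -553215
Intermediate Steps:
h = ⅐ (h = 1/7 = ⅐ ≈ 0.14286)
U(P, y) = 5/2 + P + y/2 (U(P, y) = 5/2 + ((P + y) + P)/2 = 5/2 + (y + 2*P)/2 = 5/2 + (P + y/2) = 5/2 + P + y/2)
a(G) = -G/3
u(o, g) = -13/7 (u(o, g) = -(5/2 + 3 + (½)*(⅐))/3 = -(5/2 + 3 + 1/14)/3 = -⅓*39/7 = -13/7)
455*(u(30, 26) - 1214) = 455*(-13/7 - 1214) = 455*(-8511/7) = -553215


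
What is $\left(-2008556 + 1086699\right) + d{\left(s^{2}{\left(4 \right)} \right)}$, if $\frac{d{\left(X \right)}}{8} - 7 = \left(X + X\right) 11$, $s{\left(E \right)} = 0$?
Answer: $-921801$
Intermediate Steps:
$d{\left(X \right)} = 56 + 176 X$ ($d{\left(X \right)} = 56 + 8 \left(X + X\right) 11 = 56 + 8 \cdot 2 X 11 = 56 + 8 \cdot 22 X = 56 + 176 X$)
$\left(-2008556 + 1086699\right) + d{\left(s^{2}{\left(4 \right)} \right)} = \left(-2008556 + 1086699\right) + \left(56 + 176 \cdot 0^{2}\right) = -921857 + \left(56 + 176 \cdot 0\right) = -921857 + \left(56 + 0\right) = -921857 + 56 = -921801$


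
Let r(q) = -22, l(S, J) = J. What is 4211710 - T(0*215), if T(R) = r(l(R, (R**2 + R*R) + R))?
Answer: 4211732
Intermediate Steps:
T(R) = -22
4211710 - T(0*215) = 4211710 - 1*(-22) = 4211710 + 22 = 4211732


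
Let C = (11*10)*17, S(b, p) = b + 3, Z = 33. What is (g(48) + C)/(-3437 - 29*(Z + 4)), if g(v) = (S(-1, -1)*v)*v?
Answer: -79/55 ≈ -1.4364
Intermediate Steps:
S(b, p) = 3 + b
g(v) = 2*v² (g(v) = ((3 - 1)*v)*v = (2*v)*v = 2*v²)
C = 1870 (C = 110*17 = 1870)
(g(48) + C)/(-3437 - 29*(Z + 4)) = (2*48² + 1870)/(-3437 - 29*(33 + 4)) = (2*2304 + 1870)/(-3437 - 29*37) = (4608 + 1870)/(-3437 - 1073) = 6478/(-4510) = 6478*(-1/4510) = -79/55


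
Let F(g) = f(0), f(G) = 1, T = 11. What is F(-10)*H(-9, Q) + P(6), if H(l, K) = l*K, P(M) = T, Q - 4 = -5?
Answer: 20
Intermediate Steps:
Q = -1 (Q = 4 - 5 = -1)
F(g) = 1
P(M) = 11
H(l, K) = K*l
F(-10)*H(-9, Q) + P(6) = 1*(-1*(-9)) + 11 = 1*9 + 11 = 9 + 11 = 20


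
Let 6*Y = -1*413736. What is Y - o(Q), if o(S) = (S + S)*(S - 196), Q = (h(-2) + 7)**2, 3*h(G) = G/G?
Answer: -4346396/81 ≈ -53659.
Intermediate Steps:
h(G) = 1/3 (h(G) = (G/G)/3 = (1/3)*1 = 1/3)
Y = -68956 (Y = (-1*413736)/6 = (1/6)*(-413736) = -68956)
Q = 484/9 (Q = (1/3 + 7)**2 = (22/3)**2 = 484/9 ≈ 53.778)
o(S) = 2*S*(-196 + S) (o(S) = (2*S)*(-196 + S) = 2*S*(-196 + S))
Y - o(Q) = -68956 - 2*484*(-196 + 484/9)/9 = -68956 - 2*484*(-1280)/(9*9) = -68956 - 1*(-1239040/81) = -68956 + 1239040/81 = -4346396/81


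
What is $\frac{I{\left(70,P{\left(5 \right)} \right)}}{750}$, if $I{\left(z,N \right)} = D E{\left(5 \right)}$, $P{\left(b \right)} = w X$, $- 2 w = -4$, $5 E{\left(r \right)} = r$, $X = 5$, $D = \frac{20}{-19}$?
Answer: $- \frac{2}{1425} \approx -0.0014035$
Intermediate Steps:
$D = - \frac{20}{19}$ ($D = 20 \left(- \frac{1}{19}\right) = - \frac{20}{19} \approx -1.0526$)
$E{\left(r \right)} = \frac{r}{5}$
$w = 2$ ($w = \left(- \frac{1}{2}\right) \left(-4\right) = 2$)
$P{\left(b \right)} = 10$ ($P{\left(b \right)} = 2 \cdot 5 = 10$)
$I{\left(z,N \right)} = - \frac{20}{19}$ ($I{\left(z,N \right)} = - \frac{20 \cdot \frac{1}{5} \cdot 5}{19} = \left(- \frac{20}{19}\right) 1 = - \frac{20}{19}$)
$\frac{I{\left(70,P{\left(5 \right)} \right)}}{750} = - \frac{20}{19 \cdot 750} = \left(- \frac{20}{19}\right) \frac{1}{750} = - \frac{2}{1425}$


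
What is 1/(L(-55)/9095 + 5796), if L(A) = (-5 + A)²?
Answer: 1819/10543644 ≈ 0.00017252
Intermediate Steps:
1/(L(-55)/9095 + 5796) = 1/((-5 - 55)²/9095 + 5796) = 1/((-60)²*(1/9095) + 5796) = 1/(3600*(1/9095) + 5796) = 1/(720/1819 + 5796) = 1/(10543644/1819) = 1819/10543644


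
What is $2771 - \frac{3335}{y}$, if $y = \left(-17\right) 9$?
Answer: $\frac{427298}{153} \approx 2792.8$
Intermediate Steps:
$y = -153$
$2771 - \frac{3335}{y} = 2771 - \frac{3335}{-153} = 2771 - 3335 \left(- \frac{1}{153}\right) = 2771 - - \frac{3335}{153} = 2771 + \frac{3335}{153} = \frac{427298}{153}$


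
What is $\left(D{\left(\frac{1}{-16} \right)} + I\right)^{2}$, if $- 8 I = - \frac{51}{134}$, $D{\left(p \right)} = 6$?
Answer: $\frac{42029289}{1149184} \approx 36.573$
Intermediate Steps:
$I = \frac{51}{1072}$ ($I = - \frac{\left(-51\right) \frac{1}{134}}{8} = \left(- \frac{1}{8}\right) \left(- \frac{51}{134}\right) = \frac{51}{1072} \approx 0.047575$)
$\left(D{\left(\frac{1}{-16} \right)} + I\right)^{2} = \left(6 + \frac{51}{1072}\right)^{2} = \left(\frac{6483}{1072}\right)^{2} = \frac{42029289}{1149184}$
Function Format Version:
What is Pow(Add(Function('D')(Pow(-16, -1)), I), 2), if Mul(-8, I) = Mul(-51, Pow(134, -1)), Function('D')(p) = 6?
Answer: Rational(42029289, 1149184) ≈ 36.573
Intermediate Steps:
I = Rational(51, 1072) (I = Mul(Rational(-1, 8), Mul(-51, Pow(134, -1))) = Mul(Rational(-1, 8), Mul(-51, Rational(1, 134))) = Mul(Rational(-1, 8), Rational(-51, 134)) = Rational(51, 1072) ≈ 0.047575)
Pow(Add(Function('D')(Pow(-16, -1)), I), 2) = Pow(Add(6, Rational(51, 1072)), 2) = Pow(Rational(6483, 1072), 2) = Rational(42029289, 1149184)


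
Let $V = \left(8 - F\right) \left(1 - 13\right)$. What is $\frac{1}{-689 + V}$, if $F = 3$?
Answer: $- \frac{1}{749} \approx -0.0013351$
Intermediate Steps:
$V = -60$ ($V = \left(8 - 3\right) \left(1 - 13\right) = \left(8 - 3\right) \left(-12\right) = 5 \left(-12\right) = -60$)
$\frac{1}{-689 + V} = \frac{1}{-689 - 60} = \frac{1}{-749} = - \frac{1}{749}$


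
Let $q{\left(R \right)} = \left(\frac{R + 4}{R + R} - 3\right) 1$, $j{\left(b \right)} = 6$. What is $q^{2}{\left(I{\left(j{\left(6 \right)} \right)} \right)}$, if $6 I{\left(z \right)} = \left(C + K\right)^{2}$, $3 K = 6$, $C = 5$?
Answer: $\frac{48841}{9604} \approx 5.0855$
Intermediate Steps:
$K = 2$ ($K = \frac{1}{3} \cdot 6 = 2$)
$I{\left(z \right)} = \frac{49}{6}$ ($I{\left(z \right)} = \frac{\left(5 + 2\right)^{2}}{6} = \frac{7^{2}}{6} = \frac{1}{6} \cdot 49 = \frac{49}{6}$)
$q{\left(R \right)} = -3 + \frac{4 + R}{2 R}$ ($q{\left(R \right)} = \left(\frac{4 + R}{2 R} - 3\right) 1 = \left(-3 + \frac{4 + R}{2 R}\right) 1 = -3 + \frac{4 + R}{2 R}$)
$q^{2}{\left(I{\left(j{\left(6 \right)} \right)} \right)} = \left(- \frac{5}{2} + \frac{2}{\frac{49}{6}}\right)^{2} = \left(- \frac{5}{2} + 2 \cdot \frac{6}{49}\right)^{2} = \left(- \frac{5}{2} + \frac{12}{49}\right)^{2} = \left(- \frac{221}{98}\right)^{2} = \frac{48841}{9604}$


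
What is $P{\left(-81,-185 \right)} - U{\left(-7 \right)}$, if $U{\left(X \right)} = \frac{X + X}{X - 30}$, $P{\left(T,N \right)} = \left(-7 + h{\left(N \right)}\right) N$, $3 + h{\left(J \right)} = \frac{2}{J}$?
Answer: $\frac{68510}{37} \approx 1851.6$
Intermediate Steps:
$h{\left(J \right)} = -3 + \frac{2}{J}$
$P{\left(T,N \right)} = N \left(-10 + \frac{2}{N}\right)$ ($P{\left(T,N \right)} = \left(-7 - \left(3 - \frac{2}{N}\right)\right) N = \left(-10 + \frac{2}{N}\right) N = N \left(-10 + \frac{2}{N}\right)$)
$U{\left(X \right)} = \frac{2 X}{-30 + X}$
$P{\left(-81,-185 \right)} - U{\left(-7 \right)} = \left(2 - -1850\right) - 2 \left(-7\right) \frac{1}{-30 - 7} = \left(2 + 1850\right) - 2 \left(-7\right) \frac{1}{-37} = 1852 - 2 \left(-7\right) \left(- \frac{1}{37}\right) = 1852 - \frac{14}{37} = \frac{68510}{37}$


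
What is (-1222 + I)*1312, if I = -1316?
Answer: -3329856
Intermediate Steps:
(-1222 + I)*1312 = (-1222 - 1316)*1312 = -2538*1312 = -3329856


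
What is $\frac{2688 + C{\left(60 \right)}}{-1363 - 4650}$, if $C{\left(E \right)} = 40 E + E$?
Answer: $- \frac{5148}{6013} \approx -0.85614$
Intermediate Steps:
$C{\left(E \right)} = 41 E$
$\frac{2688 + C{\left(60 \right)}}{-1363 - 4650} = \frac{2688 + 41 \cdot 60}{-1363 - 4650} = \frac{2688 + 2460}{-6013} = 5148 \left(- \frac{1}{6013}\right) = - \frac{5148}{6013}$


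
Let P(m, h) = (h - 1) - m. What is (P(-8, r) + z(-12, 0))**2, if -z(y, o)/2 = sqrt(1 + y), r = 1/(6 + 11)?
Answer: 1684/289 - 480*I*sqrt(11)/17 ≈ 5.827 - 93.646*I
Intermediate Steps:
r = 1/17 ≈ 0.058824
P(m, h) = -1 + h - m (P(m, h) = (-1 + h) - m = -1 + h - m)
z(y, o) = -2*sqrt(1 + y)
(P(-8, r) + z(-12, 0))**2 = ((-1 + 1/17 - 1*(-8)) - 2*sqrt(1 - 12))**2 = ((-1 + 1/17 + 8) - 2*I*sqrt(11))**2 = (120/17 - 2*I*sqrt(11))**2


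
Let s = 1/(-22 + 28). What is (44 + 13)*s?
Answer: 19/2 ≈ 9.5000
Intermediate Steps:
s = 1/6 ≈ 0.16667
(44 + 13)*s = (44 + 13)*(1/6) = 57*(1/6) = 19/2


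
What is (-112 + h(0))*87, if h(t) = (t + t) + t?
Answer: -9744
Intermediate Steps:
h(t) = 3*t (h(t) = 2*t + t = 3*t)
(-112 + h(0))*87 = (-112 + 3*0)*87 = (-112 + 0)*87 = -112*87 = -9744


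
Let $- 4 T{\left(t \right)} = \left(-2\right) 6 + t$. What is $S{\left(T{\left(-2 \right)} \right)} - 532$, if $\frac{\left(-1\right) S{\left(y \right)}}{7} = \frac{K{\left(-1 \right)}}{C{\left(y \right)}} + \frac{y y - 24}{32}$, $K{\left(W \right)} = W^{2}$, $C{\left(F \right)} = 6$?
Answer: $- \frac{203749}{384} \approx -530.6$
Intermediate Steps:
$T{\left(t \right)} = 3 - \frac{t}{4}$ ($T{\left(t \right)} = - \frac{\left(-2\right) 6 + t}{4} = - \frac{-12 + t}{4} = 3 - \frac{t}{4}$)
$S{\left(y \right)} = \frac{49}{12} - \frac{7 y^{2}}{32}$ ($S{\left(y \right)} = - 7 \left(\frac{\left(-1\right)^{2}}{6} + \frac{y y - 24}{32}\right) = - 7 \left(1 \cdot \frac{1}{6} + \left(y^{2} - 24\right) \frac{1}{32}\right) = - 7 \left(\frac{1}{6} + \left(-24 + y^{2}\right) \frac{1}{32}\right) = - 7 \left(\frac{1}{6} + \left(- \frac{3}{4} + \frac{y^{2}}{32}\right)\right) = - 7 \left(- \frac{7}{12} + \frac{y^{2}}{32}\right) = \frac{49}{12} - \frac{7 y^{2}}{32}$)
$S{\left(T{\left(-2 \right)} \right)} - 532 = \left(\frac{49}{12} - \frac{7 \left(3 - - \frac{1}{2}\right)^{2}}{32}\right) - 532 = \left(\frac{49}{12} - \frac{7 \left(3 + \frac{1}{2}\right)^{2}}{32}\right) - 532 = \left(\frac{49}{12} - \frac{7 \left(\frac{7}{2}\right)^{2}}{32}\right) - 532 = \left(\frac{49}{12} - \frac{343}{128}\right) - 532 = \frac{539}{384} - 532 = - \frac{203749}{384}$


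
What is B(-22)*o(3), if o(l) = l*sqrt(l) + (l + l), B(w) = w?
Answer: -132 - 66*sqrt(3) ≈ -246.32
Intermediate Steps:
o(l) = l**(3/2) + 2*l
B(-22)*o(3) = -22*(3**(3/2) + 2*3) = -22*(3*sqrt(3) + 6) = -22*(6 + 3*sqrt(3)) = -132 - 66*sqrt(3)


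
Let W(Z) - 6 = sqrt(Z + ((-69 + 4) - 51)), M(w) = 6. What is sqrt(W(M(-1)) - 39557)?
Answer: sqrt(-39551 + I*sqrt(110)) ≈ 0.026 + 198.87*I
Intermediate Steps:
W(Z) = 6 + sqrt(-116 + Z) (W(Z) = 6 + sqrt(Z + ((-69 + 4) - 51)) = 6 + sqrt(Z + (-65 - 51)) = 6 + sqrt(Z - 116) = 6 + sqrt(-116 + Z))
sqrt(W(M(-1)) - 39557) = sqrt((6 + sqrt(-116 + 6)) - 39557) = sqrt((6 + sqrt(-110)) - 39557) = sqrt((6 + I*sqrt(110)) - 39557) = sqrt(-39551 + I*sqrt(110))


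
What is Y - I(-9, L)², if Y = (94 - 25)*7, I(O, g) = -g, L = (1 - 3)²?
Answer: 467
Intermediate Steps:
L = 4 (L = (-2)² = 4)
Y = 483 (Y = 69*7 = 483)
Y - I(-9, L)² = 483 - (-1*4)² = 483 - 1*(-4)² = 483 - 1*16 = 483 - 16 = 467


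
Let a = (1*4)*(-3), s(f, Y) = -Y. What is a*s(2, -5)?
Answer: -60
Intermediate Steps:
a = -12 (a = 4*(-3) = -12)
a*s(2, -5) = -(-12)*(-5) = -12*5 = -60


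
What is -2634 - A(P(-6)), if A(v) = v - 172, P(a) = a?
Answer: -2456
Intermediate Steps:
A(v) = -172 + v
-2634 - A(P(-6)) = -2634 - (-172 - 6) = -2634 - 1*(-178) = -2634 + 178 = -2456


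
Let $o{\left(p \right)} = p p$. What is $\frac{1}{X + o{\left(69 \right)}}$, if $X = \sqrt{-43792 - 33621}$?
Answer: $\frac{4761}{22744534} - \frac{i \sqrt{77413}}{22744534} \approx 0.00020932 - 1.2233 \cdot 10^{-5} i$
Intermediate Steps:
$o{\left(p \right)} = p^{2}$
$X = i \sqrt{77413}$ ($X = \sqrt{-77413} = i \sqrt{77413} \approx 278.23 i$)
$\frac{1}{X + o{\left(69 \right)}} = \frac{1}{i \sqrt{77413} + 69^{2}} = \frac{1}{i \sqrt{77413} + 4761} = \frac{1}{4761 + i \sqrt{77413}}$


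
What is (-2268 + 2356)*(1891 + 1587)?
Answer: 306064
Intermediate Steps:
(-2268 + 2356)*(1891 + 1587) = 88*3478 = 306064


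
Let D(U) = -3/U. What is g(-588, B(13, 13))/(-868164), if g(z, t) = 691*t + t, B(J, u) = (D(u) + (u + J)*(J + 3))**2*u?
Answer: -5054026325/2821533 ≈ -1791.2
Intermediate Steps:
B(J, u) = u*(-3/u + (3 + J)*(J + u))**2 (B(J, u) = (-3/u + (u + J)*(J + 3))**2*u = (-3/u + (J + u)*(3 + J))**2*u = (-3/u + (3 + J)*(J + u))**2*u = u*(-3/u + (3 + J)*(J + u))**2)
g(z, t) = 692*t
g(-588, B(13, 13))/(-868164) = (692*((-3 + 13*(13**2 + 3*13 + 3*13 + 13*13))**2/13))/(-868164) = (692*((-3 + 13*(169 + 39 + 39 + 169))**2/13))*(-1/868164) = (692*((-3 + 13*416)**2/13))*(-1/868164) = (692*((-3 + 5408)**2/13))*(-1/868164) = (692*((1/13)*5405**2))*(-1/868164) = (692*((1/13)*29214025))*(-1/868164) = (692*(29214025/13))*(-1/868164) = (20216105300/13)*(-1/868164) = -5054026325/2821533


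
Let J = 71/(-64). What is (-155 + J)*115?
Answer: -1148965/64 ≈ -17953.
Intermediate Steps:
J = -71/64 (J = 71*(-1/64) = -71/64 ≈ -1.1094)
(-155 + J)*115 = (-155 - 71/64)*115 = -9991/64*115 = -1148965/64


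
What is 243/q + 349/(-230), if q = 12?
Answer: 8617/460 ≈ 18.733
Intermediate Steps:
243/q + 349/(-230) = 243/12 + 349/(-230) = 243*(1/12) + 349*(-1/230) = 81/4 - 349/230 = 8617/460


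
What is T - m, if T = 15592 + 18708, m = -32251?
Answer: 66551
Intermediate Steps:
T = 34300
T - m = 34300 - 1*(-32251) = 34300 + 32251 = 66551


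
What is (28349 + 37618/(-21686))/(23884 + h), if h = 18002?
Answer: 7318319/10813569 ≈ 0.67677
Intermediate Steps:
(28349 + 37618/(-21686))/(23884 + h) = (28349 + 37618/(-21686))/(23884 + 18002) = (28349 + 37618*(-1/21686))/41886 = (28349 - 2687/1549)*(1/41886) = (43909914/1549)*(1/41886) = 7318319/10813569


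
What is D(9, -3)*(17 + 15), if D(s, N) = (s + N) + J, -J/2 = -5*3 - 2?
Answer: 1280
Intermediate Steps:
J = 34 (J = -2*(-5*3 - 2) = -2*(-15 - 2) = -2*(-17) = 34)
D(s, N) = 34 + N + s (D(s, N) = (s + N) + 34 = (N + s) + 34 = 34 + N + s)
D(9, -3)*(17 + 15) = (34 - 3 + 9)*(17 + 15) = 40*32 = 1280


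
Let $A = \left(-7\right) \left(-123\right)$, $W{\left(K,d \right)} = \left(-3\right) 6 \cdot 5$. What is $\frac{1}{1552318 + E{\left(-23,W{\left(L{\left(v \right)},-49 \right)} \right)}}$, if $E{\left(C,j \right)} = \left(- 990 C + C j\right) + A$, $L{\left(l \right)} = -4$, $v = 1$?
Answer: $\frac{1}{1578019} \approx 6.3371 \cdot 10^{-7}$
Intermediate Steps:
$W{\left(K,d \right)} = -90$ ($W{\left(K,d \right)} = \left(-18\right) 5 = -90$)
$A = 861$
$E{\left(C,j \right)} = 861 - 990 C + C j$ ($E{\left(C,j \right)} = \left(- 990 C + C j\right) + 861 = 861 - 990 C + C j$)
$\frac{1}{1552318 + E{\left(-23,W{\left(L{\left(v \right)},-49 \right)} \right)}} = \frac{1}{1552318 - -25701} = \frac{1}{1552318 + \left(861 + 22770 + 2070\right)} = \frac{1}{1552318 + 25701} = \frac{1}{1578019}$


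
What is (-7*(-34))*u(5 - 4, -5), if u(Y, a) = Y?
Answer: 238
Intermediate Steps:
(-7*(-34))*u(5 - 4, -5) = (-7*(-34))*(5 - 4) = 238*1 = 238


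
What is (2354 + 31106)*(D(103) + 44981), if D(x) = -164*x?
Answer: 939857940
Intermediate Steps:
(2354 + 31106)*(D(103) + 44981) = (2354 + 31106)*(-164*103 + 44981) = 33460*(-16892 + 44981) = 33460*28089 = 939857940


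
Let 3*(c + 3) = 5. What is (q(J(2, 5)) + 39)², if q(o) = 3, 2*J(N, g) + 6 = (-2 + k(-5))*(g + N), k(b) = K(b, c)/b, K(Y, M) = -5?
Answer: 1764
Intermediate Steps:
c = -4/3 (c = -3 + (⅓)*5 = -3 + 5/3 = -4/3 ≈ -1.3333)
k(b) = -5/b
J(N, g) = -3 - N/2 - g/2 (J(N, g) = -3 + ((-2 - 5/(-5))*(g + N))/2 = -3 + ((-2 - 5*(-⅕))*(N + g))/2 = -3 + ((-2 + 1)*(N + g))/2 = -3 + (-(N + g))/2 = -3 + (-N - g)/2 = -3 + (-N/2 - g/2) = -3 - N/2 - g/2)
(q(J(2, 5)) + 39)² = (3 + 39)² = 42² = 1764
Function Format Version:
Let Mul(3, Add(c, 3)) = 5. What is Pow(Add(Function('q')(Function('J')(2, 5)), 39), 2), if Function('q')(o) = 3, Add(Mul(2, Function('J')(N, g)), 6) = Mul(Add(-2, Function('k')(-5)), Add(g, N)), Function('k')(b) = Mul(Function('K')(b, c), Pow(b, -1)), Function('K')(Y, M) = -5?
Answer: 1764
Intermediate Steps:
c = Rational(-4, 3) (c = Add(-3, Mul(Rational(1, 3), 5)) = Add(-3, Rational(5, 3)) = Rational(-4, 3) ≈ -1.3333)
Function('k')(b) = Mul(-5, Pow(b, -1))
Function('J')(N, g) = Add(-3, Mul(Rational(-1, 2), N), Mul(Rational(-1, 2), g)) (Function('J')(N, g) = Add(-3, Mul(Rational(1, 2), Mul(Add(-2, Mul(-5, Pow(-5, -1))), Add(g, N)))) = Add(-3, Mul(Rational(1, 2), Mul(Add(-2, Mul(-5, Rational(-1, 5))), Add(N, g)))) = Add(-3, Mul(Rational(1, 2), Mul(Add(-2, 1), Add(N, g)))) = Add(-3, Mul(Rational(1, 2), Mul(-1, Add(N, g)))) = Add(-3, Mul(Rational(1, 2), Add(Mul(-1, N), Mul(-1, g)))) = Add(-3, Add(Mul(Rational(-1, 2), N), Mul(Rational(-1, 2), g))) = Add(-3, Mul(Rational(-1, 2), N), Mul(Rational(-1, 2), g)))
Pow(Add(Function('q')(Function('J')(2, 5)), 39), 2) = Pow(Add(3, 39), 2) = Pow(42, 2) = 1764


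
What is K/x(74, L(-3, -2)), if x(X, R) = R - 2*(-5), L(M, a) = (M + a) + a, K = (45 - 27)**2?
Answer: 108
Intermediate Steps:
K = 324 (K = 18**2 = 324)
L(M, a) = M + 2*a
x(X, R) = 10 + R (x(X, R) = R + 10 = 10 + R)
K/x(74, L(-3, -2)) = 324/(10 + (-3 + 2*(-2))) = 324/(10 + (-3 - 4)) = 324/(10 - 7) = 324/3 = 324*(1/3) = 108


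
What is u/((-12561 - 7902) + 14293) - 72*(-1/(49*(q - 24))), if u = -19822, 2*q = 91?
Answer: 21326717/6500095 ≈ 3.2810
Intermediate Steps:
q = 91/2 (q = (½)*91 = 91/2 ≈ 45.500)
u/((-12561 - 7902) + 14293) - 72*(-1/(49*(q - 24))) = -19822/((-12561 - 7902) + 14293) - 72*(-1/(49*(91/2 - 24))) = -19822/(-20463 + 14293) - 72/((43/2)*(-49)) = -19822/(-6170) - 72/(-2107/2) = -19822*(-1/6170) - 72*(-2/2107) = 9911/3085 + 144/2107 = 21326717/6500095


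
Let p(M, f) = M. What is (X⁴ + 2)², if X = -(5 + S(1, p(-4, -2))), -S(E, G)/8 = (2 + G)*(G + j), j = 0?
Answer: 146830486073769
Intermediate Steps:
S(E, G) = -8*G*(2 + G) (S(E, G) = -8*(2 + G)*(G + 0) = -8*(2 + G)*G = -8*G*(2 + G))
X = 59 (X = -(5 + 8*(-4)*(-2 - 1*(-4))) = -(5 + 8*(-4)*(-2 + 4)) = -(5 + 8*(-4)*2) = -(5 - 64) = -1*(-59) = 59)
(X⁴ + 2)² = (59⁴ + 2)² = (12117361 + 2)² = 12117363² = 146830486073769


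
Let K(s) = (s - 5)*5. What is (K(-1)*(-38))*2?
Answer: 2280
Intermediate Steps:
K(s) = -25 + 5*s (K(s) = (-5 + s)*5 = -25 + 5*s)
(K(-1)*(-38))*2 = ((-25 + 5*(-1))*(-38))*2 = ((-25 - 5)*(-38))*2 = -30*(-38)*2 = 1140*2 = 2280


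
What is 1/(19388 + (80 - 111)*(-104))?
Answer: 1/22612 ≈ 4.4224e-5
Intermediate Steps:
1/(19388 + (80 - 111)*(-104)) = 1/(19388 - 31*(-104)) = 1/(19388 + 3224) = 1/22612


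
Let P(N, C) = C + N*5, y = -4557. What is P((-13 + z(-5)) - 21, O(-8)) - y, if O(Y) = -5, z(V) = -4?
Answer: 4362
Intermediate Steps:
P(N, C) = C + 5*N
P((-13 + z(-5)) - 21, O(-8)) - y = (-5 + 5*((-13 - 4) - 21)) - 1*(-4557) = (-5 + 5*(-17 - 21)) + 4557 = (-5 + 5*(-38)) + 4557 = (-5 - 190) + 4557 = -195 + 4557 = 4362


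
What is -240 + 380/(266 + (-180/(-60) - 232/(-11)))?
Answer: -761660/3191 ≈ -238.69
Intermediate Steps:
-240 + 380/(266 + (-180/(-60) - 232/(-11))) = -240 + 380/(266 + (-180*(-1/60) - 232*(-1/11))) = -240 + 380/(266 + (3 + 232/11)) = -240 + 380/(266 + 265/11) = -240 + 380/(3191/11) = -240 + (11/3191)*380 = -240 + 4180/3191 = -761660/3191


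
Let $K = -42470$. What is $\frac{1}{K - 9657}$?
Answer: $- \frac{1}{52127} \approx -1.9184 \cdot 10^{-5}$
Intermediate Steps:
$\frac{1}{K - 9657} = \frac{1}{-42470 - 9657} = \frac{1}{-52127} = - \frac{1}{52127}$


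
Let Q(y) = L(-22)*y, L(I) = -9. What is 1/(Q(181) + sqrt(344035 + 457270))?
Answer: -1629/1852336 - sqrt(801305)/1852336 ≈ -0.0013627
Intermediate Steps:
Q(y) = -9*y
1/(Q(181) + sqrt(344035 + 457270)) = 1/(-9*181 + sqrt(344035 + 457270)) = 1/(-1629 + sqrt(801305))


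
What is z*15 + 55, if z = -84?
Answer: -1205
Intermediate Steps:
z*15 + 55 = -84*15 + 55 = -1260 + 55 = -1205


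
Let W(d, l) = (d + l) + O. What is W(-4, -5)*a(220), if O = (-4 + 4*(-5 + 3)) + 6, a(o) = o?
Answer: -3300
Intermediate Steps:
O = -6 (O = (-4 + 4*(-2)) + 6 = (-4 - 8) + 6 = -12 + 6 = -6)
W(d, l) = -6 + d + l (W(d, l) = (d + l) - 6 = -6 + d + l)
W(-4, -5)*a(220) = (-6 - 4 - 5)*220 = -15*220 = -3300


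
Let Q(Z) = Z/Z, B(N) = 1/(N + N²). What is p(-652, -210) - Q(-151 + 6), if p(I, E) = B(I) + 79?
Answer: 33107257/424452 ≈ 78.000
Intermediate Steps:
p(I, E) = 79 + 1/(I*(1 + I)) (p(I, E) = 1/(I*(1 + I)) + 79 = 79 + 1/(I*(1 + I)))
Q(Z) = 1
p(-652, -210) - Q(-151 + 6) = (79 + 1/((-652)*(1 - 652))) - 1*1 = (79 - 1/652/(-651)) - 1 = (79 - 1/652*(-1/651)) - 1 = (79 + 1/424452) - 1 = 33531709/424452 - 1 = 33107257/424452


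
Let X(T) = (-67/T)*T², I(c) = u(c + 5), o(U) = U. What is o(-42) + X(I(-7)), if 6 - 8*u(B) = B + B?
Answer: -503/4 ≈ -125.75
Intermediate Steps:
u(B) = ¾ - B/4 (u(B) = ¾ - (B + B)/8 = ¾ - B/4)
I(c) = -½ - c/4 (I(c) = ¾ - (c + 5)/4 = ¾ - (5 + c)/4 = ¾ + (-5/4 - c/4) = -½ - c/4)
X(T) = -67*T
o(-42) + X(I(-7)) = -42 - 67*(-½ - ¼*(-7)) = -42 - 67*(-½ + 7/4) = -42 - 67*5/4 = -42 - 335/4 = -503/4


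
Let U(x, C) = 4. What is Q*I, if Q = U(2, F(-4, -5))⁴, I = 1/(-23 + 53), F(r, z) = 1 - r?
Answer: 128/15 ≈ 8.5333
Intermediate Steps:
I = 1/30 ≈ 0.033333
Q = 256 (Q = 4⁴ = 256)
Q*I = 256*(1/30) = 128/15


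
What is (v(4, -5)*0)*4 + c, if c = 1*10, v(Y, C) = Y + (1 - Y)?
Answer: 10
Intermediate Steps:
v(Y, C) = 1
c = 10
(v(4, -5)*0)*4 + c = (1*0)*4 + 10 = 0*4 + 10 = 0 + 10 = 10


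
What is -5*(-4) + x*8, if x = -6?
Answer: -28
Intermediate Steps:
-5*(-4) + x*8 = -5*(-4) - 6*8 = 20 - 48 = -28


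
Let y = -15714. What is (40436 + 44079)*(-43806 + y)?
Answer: -5030332800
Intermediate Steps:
(40436 + 44079)*(-43806 + y) = (40436 + 44079)*(-43806 - 15714) = 84515*(-59520) = -5030332800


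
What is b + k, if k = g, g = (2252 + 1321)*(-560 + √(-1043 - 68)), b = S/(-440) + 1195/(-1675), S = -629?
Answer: -58985921289/29480 + 3573*I*√1111 ≈ -2.0009e+6 + 1.1909e+5*I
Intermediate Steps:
b = 21111/29480 (b = -629/(-440) + 1195/(-1675) = -629*(-1/440) + 1195*(-1/1675) = 629/440 - 239/335 = 21111/29480 ≈ 0.71611)
g = -2000880 + 3573*I*√1111 (g = 3573*(-560 + √(-1111)) = 3573*(-560 + I*√1111) = -2000880 + 3573*I*√1111 ≈ -2.0009e+6 + 1.1909e+5*I)
k = -2000880 + 3573*I*√1111 ≈ -2.0009e+6 + 1.1909e+5*I
b + k = 21111/29480 + (-2000880 + 3573*I*√1111) = -58985921289/29480 + 3573*I*√1111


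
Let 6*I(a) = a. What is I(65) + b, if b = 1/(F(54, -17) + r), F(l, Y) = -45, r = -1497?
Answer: 2784/257 ≈ 10.833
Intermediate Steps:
I(a) = a/6
b = -1/1542 (b = 1/(-45 - 1497) = 1/(-1542) = -1/1542 ≈ -0.00064851)
I(65) + b = (⅙)*65 - 1/1542 = 65/6 - 1/1542 = 2784/257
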